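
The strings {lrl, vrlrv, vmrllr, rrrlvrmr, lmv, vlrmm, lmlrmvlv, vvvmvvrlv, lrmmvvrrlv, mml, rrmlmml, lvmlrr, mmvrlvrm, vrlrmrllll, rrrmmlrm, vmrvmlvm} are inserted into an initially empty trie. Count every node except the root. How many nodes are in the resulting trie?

For each word, the new-node count is its length minus the longest prefix already in the trie:
  "lrl" → 3 new (l, r, l)
  "vrlrv" → 5 new (v, r, l, r, v)
  "vmrllr" → prefix "v" already present; 5 new (m, r, l, l, r)
  "rrrlvrmr" → 8 new (r, r, r, l, v, r, m, r)
  "lmv" → prefix "l" already present; 2 new (m, v)
  "vlrmm" → prefix "v" already present; 4 new (l, r, m, m)
  "lmlrmvlv" → prefix "lm" already present; 6 new (l, r, m, v, l, v)
  "vvvmvvrlv" → prefix "v" already present; 8 new (v, v, m, v, v, r, l, v)
  "lrmmvvrrlv" → prefix "lr" already present; 8 new (m, m, v, v, r, r, l, v)
  "mml" → 3 new (m, m, l)
  "rrmlmml" → prefix "rr" already present; 5 new (m, l, m, m, l)
  "lvmlrr" → prefix "l" already present; 5 new (v, m, l, r, r)
  "mmvrlvrm" → prefix "mm" already present; 6 new (v, r, l, v, r, m)
  "vrlrmrllll" → prefix "vrlr" already present; 6 new (m, r, l, l, l, l)
  "rrrmmlrm" → prefix "rrr" already present; 5 new (m, m, l, r, m)
  "vmrvmlvm" → prefix "vmr" already present; 5 new (v, m, l, v, m)
Total nodes = 3 + 5 + 5 + 8 + 2 + 4 + 6 + 8 + 8 + 3 + 5 + 5 + 6 + 6 + 5 + 5 = 84

84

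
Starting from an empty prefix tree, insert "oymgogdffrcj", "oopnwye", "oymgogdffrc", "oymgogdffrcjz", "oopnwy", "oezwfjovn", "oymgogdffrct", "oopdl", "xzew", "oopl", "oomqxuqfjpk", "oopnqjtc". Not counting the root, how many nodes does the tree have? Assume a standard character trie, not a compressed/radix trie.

48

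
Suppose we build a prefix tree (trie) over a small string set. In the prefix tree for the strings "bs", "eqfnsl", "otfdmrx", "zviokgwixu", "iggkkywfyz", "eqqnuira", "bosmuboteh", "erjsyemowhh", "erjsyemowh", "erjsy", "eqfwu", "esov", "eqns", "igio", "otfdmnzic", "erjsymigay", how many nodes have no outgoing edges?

A leaf is a node with no children — equivalently, the end of a word that is not a proper prefix of any other stored word.
Those words: "bosmuboteh", "bs", "eqfnsl", "eqfwu", "eqns", "eqqnuira", "erjsyemowhh", "erjsymigay", "esov", "iggkkywfyz", "igio", "otfdmnzic", "otfdmrx", "zviokgwixu"
Leaf count: 14

14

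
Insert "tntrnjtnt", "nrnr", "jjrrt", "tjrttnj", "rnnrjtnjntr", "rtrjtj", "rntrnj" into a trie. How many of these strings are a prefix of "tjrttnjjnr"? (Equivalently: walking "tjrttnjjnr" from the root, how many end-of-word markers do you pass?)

1

Traverse "tjrttnjjnr" character by character; count nodes along the way that are marked as word ends.
Prefixes of the query that are stored words: "tjrttnj"
Count: 1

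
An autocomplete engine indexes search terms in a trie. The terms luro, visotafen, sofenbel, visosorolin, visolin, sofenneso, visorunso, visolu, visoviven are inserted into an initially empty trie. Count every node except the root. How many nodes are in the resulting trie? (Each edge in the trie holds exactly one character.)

For each word, the new-node count is its length minus the longest prefix already in the trie:
  "luro" → 4 new (l, u, r, o)
  "visotafen" → 9 new (v, i, s, o, t, a, f, e, n)
  "sofenbel" → 8 new (s, o, f, e, n, b, e, l)
  "visosorolin" → prefix "viso" already present; 7 new (s, o, r, o, l, i, n)
  "visolin" → prefix "viso" already present; 3 new (l, i, n)
  "sofenneso" → prefix "sofen" already present; 4 new (n, e, s, o)
  "visorunso" → prefix "viso" already present; 5 new (r, u, n, s, o)
  "visolu" → prefix "visol" already present; 1 new (u)
  "visoviven" → prefix "viso" already present; 5 new (v, i, v, e, n)
Total nodes = 4 + 9 + 8 + 7 + 3 + 4 + 5 + 1 + 5 = 46

46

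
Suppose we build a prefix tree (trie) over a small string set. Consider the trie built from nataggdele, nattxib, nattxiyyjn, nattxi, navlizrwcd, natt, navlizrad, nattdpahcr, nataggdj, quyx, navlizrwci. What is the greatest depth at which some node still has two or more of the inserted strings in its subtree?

9

The deepest shared node is where two words last agree before diverging.
"navlizrwcd" and "navlizrwci" agree on "navlizrwc" (9 characters) before diverging; nothing deeper is shared.
Longest shared-prefix length: 9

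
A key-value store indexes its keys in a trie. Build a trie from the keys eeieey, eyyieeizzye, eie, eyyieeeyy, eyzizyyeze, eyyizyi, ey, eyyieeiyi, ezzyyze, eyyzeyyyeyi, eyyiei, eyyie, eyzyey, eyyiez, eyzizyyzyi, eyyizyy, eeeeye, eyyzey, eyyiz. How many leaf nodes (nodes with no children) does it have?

15

A leaf is a node with no children — equivalently, the end of a word that is not a proper prefix of any other stored word.
Those words: "eeeeye", "eeieey", "eie", "eyyieeeyy", "eyyieeiyi", "eyyieeizzye", "eyyiei", "eyyiez", "eyyizyi", "eyyizyy", "eyyzeyyyeyi", "eyzizyyeze", "eyzizyyzyi", "eyzyey", "ezzyyze"
Leaf count: 15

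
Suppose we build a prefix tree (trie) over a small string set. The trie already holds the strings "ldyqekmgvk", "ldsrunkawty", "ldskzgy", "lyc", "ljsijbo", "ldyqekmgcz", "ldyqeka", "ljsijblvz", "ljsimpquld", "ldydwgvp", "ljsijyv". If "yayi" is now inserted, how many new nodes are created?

4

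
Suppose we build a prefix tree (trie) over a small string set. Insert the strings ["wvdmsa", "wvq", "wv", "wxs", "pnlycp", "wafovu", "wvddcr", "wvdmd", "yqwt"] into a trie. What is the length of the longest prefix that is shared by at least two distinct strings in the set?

Equivalently: take the maximum, over all pairs, of their longest common prefix length.
"wvdmd" and "wvdmsa" agree on "wvdm" (4 characters) before diverging; nothing deeper is shared.
Longest shared-prefix length: 4

4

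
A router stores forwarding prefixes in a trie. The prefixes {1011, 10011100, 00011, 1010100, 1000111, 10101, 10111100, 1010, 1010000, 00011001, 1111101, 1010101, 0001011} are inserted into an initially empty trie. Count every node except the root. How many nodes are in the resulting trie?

43

For each word, the new-node count is its length minus the longest prefix already in the trie:
  "1011" → 4 new (1, 0, 1, 1)
  "10011100" → prefix "10" already present; 6 new (0, 1, 1, 1, 0, 0)
  "00011" → 5 new (0, 0, 0, 1, 1)
  "1010100" → prefix "101" already present; 4 new (0, 1, 0, 0)
  "1000111" → prefix "100" already present; 4 new (0, 1, 1, 1)
  "10101" → prefix "10101" already present; 0 new (none)
  "10111100" → prefix "1011" already present; 4 new (1, 1, 0, 0)
  "1010" → prefix "1010" already present; 0 new (none)
  "1010000" → prefix "1010" already present; 3 new (0, 0, 0)
  "00011001" → prefix "00011" already present; 3 new (0, 0, 1)
  "1111101" → prefix "1" already present; 6 new (1, 1, 1, 1, 0, 1)
  "1010101" → prefix "101010" already present; 1 new (1)
  "0001011" → prefix "0001" already present; 3 new (0, 1, 1)
Total nodes = 4 + 6 + 5 + 4 + 4 + 0 + 4 + 0 + 3 + 3 + 6 + 1 + 3 = 43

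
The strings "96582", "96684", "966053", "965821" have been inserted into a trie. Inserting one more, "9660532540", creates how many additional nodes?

"966053" is already a path in the trie; the remaining "2540" must be added.
New nodes needed: |"9660532540"| − 6 = 10 − 6 = 4.

4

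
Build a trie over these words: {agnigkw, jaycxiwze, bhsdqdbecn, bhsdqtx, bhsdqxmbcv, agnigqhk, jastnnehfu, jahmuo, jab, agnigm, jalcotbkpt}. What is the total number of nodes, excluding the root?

58

Insert word by word; a character creates a node only if that edge doesn't already exist:
  "agnigkw" → 7 new (a, g, n, i, g, k, w)
  "jaycxiwze" → 9 new (j, a, y, c, x, i, w, z, e)
  "bhsdqdbecn" → 10 new (b, h, s, d, q, d, b, e, c, n)
  "bhsdqtx" → prefix "bhsdq" already present; 2 new (t, x)
  "bhsdqxmbcv" → prefix "bhsdq" already present; 5 new (x, m, b, c, v)
  "agnigqhk" → prefix "agnig" already present; 3 new (q, h, k)
  "jastnnehfu" → prefix "ja" already present; 8 new (s, t, n, n, e, h, f, u)
  "jahmuo" → prefix "ja" already present; 4 new (h, m, u, o)
  "jab" → prefix "ja" already present; 1 new (b)
  "agnigm" → prefix "agnig" already present; 1 new (m)
  "jalcotbkpt" → prefix "ja" already present; 8 new (l, c, o, t, b, k, p, t)
Total nodes = 7 + 9 + 10 + 2 + 5 + 3 + 8 + 4 + 1 + 1 + 8 = 58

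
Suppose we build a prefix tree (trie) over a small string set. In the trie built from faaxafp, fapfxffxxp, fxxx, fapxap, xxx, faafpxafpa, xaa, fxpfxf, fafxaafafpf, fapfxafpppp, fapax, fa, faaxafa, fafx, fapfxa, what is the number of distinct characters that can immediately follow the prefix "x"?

The children of the "x" node are the distinct next characters among strings starting with "x".
Distinct next characters after "x": a, x.
That node has 2 child edges.

2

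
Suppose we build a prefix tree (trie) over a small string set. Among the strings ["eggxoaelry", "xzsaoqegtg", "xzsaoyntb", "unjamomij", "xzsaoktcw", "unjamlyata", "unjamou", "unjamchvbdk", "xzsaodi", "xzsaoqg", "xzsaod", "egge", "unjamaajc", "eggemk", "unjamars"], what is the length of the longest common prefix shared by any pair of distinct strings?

Look for the deepest trie node that still has at least two words in its subtree.
e.g. "unjamaajc" and "unjamars" share the prefix "unjama" of length 6; no pair shares a longer one.
Longest shared-prefix length: 6

6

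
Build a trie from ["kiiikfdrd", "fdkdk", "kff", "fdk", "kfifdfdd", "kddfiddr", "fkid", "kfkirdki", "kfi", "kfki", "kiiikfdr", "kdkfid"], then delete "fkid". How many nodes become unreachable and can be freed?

A node on "fkid"'s path can go only if nothing else ends at it or branches off below it.
The suffix "kid" (3 nodes) is used only by "fkid"; the node for "f" still has the child "d", so pruning stops there.
Nodes removed: 3

3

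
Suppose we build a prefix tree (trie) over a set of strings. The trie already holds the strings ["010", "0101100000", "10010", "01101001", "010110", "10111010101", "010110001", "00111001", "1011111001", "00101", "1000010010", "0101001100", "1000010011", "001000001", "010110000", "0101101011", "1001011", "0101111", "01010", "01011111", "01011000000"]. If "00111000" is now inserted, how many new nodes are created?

1

"0011100" is already a path in the trie; the remaining "0" must be added.
So 8 − 7 = 1 new nodes.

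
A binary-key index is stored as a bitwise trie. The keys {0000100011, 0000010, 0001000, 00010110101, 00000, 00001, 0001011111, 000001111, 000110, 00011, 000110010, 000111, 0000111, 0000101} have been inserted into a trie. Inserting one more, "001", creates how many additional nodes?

1

"00" is already a path in the trie; the remaining "1" must be added.
So 3 − 2 = 1 new nodes.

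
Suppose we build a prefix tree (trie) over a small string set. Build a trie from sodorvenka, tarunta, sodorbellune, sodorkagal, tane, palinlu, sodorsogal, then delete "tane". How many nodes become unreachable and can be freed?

2

Walk "tane" from the leaf back toward the root, removing each node that no remaining word uses.
The suffix "ne" (2 nodes) is used only by "tane"; the node for "ta" still has the child "r", so pruning stops there.
Nodes removed: 2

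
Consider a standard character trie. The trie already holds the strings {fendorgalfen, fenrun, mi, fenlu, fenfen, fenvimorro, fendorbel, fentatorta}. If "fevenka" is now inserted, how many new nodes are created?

5

"fe" is already a path in the trie; the remaining "venka" must be added.
So 7 − 2 = 5 new nodes.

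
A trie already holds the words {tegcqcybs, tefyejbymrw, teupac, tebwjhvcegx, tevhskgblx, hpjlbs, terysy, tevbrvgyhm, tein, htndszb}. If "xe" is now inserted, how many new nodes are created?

Nothing in the trie begins with "x"; the whole of "xe" is new.
2 − 0 = 2 new nodes.

2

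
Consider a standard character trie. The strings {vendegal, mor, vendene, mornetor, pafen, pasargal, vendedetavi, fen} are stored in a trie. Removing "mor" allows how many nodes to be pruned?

Walk "mor" from the leaf back toward the root, removing each node that no remaining word uses.
Every node on "mor" is still needed (e.g. by "mornetor"), so nothing is freed.
Nodes removed: 0

0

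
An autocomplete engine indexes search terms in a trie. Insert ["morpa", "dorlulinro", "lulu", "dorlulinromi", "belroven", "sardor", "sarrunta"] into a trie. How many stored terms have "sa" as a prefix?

Filter for entries beginning with "sa":
Words under "sa": sardor, sarrunta
Count: 2

2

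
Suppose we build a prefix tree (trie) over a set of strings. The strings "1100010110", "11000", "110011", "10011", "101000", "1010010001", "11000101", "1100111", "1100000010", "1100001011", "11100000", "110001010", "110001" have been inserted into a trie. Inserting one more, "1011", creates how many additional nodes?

The longest prefix of "1011" already in the trie is "101" (length 3).
New nodes needed: |"1011"| − 3 = 4 − 3 = 1.

1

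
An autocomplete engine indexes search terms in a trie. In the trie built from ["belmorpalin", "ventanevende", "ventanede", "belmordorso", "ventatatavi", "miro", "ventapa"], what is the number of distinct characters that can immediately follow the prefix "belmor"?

2

The children of the "belmor" node are the distinct next characters among strings starting with "belmor".
Characters that immediately follow "belmor" among the stored strings: {d, p}.
That node has 2 child edges.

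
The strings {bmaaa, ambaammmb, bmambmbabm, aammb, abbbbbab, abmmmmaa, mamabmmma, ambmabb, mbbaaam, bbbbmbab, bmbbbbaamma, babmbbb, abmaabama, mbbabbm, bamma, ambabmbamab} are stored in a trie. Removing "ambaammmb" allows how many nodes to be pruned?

5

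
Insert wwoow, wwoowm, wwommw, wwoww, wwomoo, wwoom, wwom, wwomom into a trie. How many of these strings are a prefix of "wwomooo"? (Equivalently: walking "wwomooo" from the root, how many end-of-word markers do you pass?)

Check each prefix of "wwomooo" against the stored set — each match is an end-marker on the path.
Prefixes of the query that are stored words: "wwom", "wwomoo"
Count: 2

2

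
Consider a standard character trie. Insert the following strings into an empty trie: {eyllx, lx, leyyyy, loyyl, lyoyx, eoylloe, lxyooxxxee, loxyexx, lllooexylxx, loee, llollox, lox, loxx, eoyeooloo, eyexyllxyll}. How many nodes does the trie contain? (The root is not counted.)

72

For each word, the new-node count is its length minus the longest prefix already in the trie:
  "eyllx" → 5 new (e, y, l, l, x)
  "lx" → 2 new (l, x)
  "leyyyy" → prefix "l" already present; 5 new (e, y, y, y, y)
  "loyyl" → prefix "l" already present; 4 new (o, y, y, l)
  "lyoyx" → prefix "l" already present; 4 new (y, o, y, x)
  "eoylloe" → prefix "e" already present; 6 new (o, y, l, l, o, e)
  "lxyooxxxee" → prefix "lx" already present; 8 new (y, o, o, x, x, x, e, e)
  "loxyexx" → prefix "lo" already present; 5 new (x, y, e, x, x)
  "lllooexylxx" → prefix "l" already present; 10 new (l, l, o, o, e, x, y, l, x, x)
  "loee" → prefix "lo" already present; 2 new (e, e)
  "llollox" → prefix "ll" already present; 5 new (o, l, l, o, x)
  "lox" → prefix "lox" already present; 0 new (none)
  "loxx" → prefix "lox" already present; 1 new (x)
  "eoyeooloo" → prefix "eoy" already present; 6 new (e, o, o, l, o, o)
  "eyexyllxyll" → prefix "ey" already present; 9 new (e, x, y, l, l, x, y, l, l)
Total nodes = 5 + 2 + 5 + 4 + 4 + 6 + 8 + 5 + 10 + 2 + 5 + 0 + 1 + 6 + 9 = 72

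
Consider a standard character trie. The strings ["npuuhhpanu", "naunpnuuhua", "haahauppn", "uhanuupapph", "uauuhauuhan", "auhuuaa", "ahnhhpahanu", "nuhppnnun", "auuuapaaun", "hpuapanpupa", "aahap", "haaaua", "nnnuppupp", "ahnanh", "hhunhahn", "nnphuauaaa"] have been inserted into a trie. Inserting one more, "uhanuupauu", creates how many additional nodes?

2

"uhanuupa" is already a path in the trie; the remaining "uu" must be added.
New nodes needed: |"uhanuupauu"| − 8 = 10 − 8 = 2.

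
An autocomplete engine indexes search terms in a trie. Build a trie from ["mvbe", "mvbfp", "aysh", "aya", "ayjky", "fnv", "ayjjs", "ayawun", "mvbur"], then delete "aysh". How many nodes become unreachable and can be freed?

After clearing the end-marker at "aysh", prune upward until reaching a node still needed by another word.
The suffix "sh" (2 nodes) is used only by "aysh"; the node for "ay" still has the child "a", so pruning stops there.
Nodes removed: 2

2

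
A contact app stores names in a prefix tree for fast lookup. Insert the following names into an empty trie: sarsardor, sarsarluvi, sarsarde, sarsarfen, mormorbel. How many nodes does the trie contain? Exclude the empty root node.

26

For each word, the new-node count is its length minus the longest prefix already in the trie:
  "sarsardor" → 9 new (s, a, r, s, a, r, d, o, r)
  "sarsarluvi" → prefix "sarsar" already present; 4 new (l, u, v, i)
  "sarsarde" → prefix "sarsard" already present; 1 new (e)
  "sarsarfen" → prefix "sarsar" already present; 3 new (f, e, n)
  "mormorbel" → 9 new (m, o, r, m, o, r, b, e, l)
Total nodes = 9 + 4 + 1 + 3 + 9 = 26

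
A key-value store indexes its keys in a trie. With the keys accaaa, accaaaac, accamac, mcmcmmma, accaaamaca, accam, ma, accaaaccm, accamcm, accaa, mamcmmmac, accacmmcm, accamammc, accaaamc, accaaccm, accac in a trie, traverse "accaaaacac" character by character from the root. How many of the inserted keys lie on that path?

Check each prefix of "accaaaacac" against the stored set — each match is an end-marker on the path.
Prefixes of the query that are stored words: "accaa", "accaaa", "accaaaac"
Count: 3

3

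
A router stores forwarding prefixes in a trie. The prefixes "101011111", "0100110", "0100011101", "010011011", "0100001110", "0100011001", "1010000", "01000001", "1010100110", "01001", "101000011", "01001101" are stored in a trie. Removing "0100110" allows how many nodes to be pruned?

A node on "0100110"'s path can go only if nothing else ends at it or branches off below it.
Every node on "0100110" is still needed (e.g. by "010011011"), so nothing is freed.
Nodes removed: 0

0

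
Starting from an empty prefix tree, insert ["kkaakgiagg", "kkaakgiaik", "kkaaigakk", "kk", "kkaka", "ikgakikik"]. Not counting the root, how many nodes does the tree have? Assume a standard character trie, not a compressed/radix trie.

Trie structure (* marks end of a word):
(root)
├─ i
│  └─ k
│     └─ g
│        └─ a
│           └─ k
│              └─ i
│                 └─ k
│                    └─ i
│                       └─ k *
└─ k
   └─ k *
      └─ a
         ├─ a
         │  ├─ i
         │  │  └─ g
         │  │     └─ a
         │  │        └─ k
         │  │           └─ k *
         │  └─ k
         │     └─ g
         │        └─ i
         │           └─ a
         │              ├─ g
         │              │  └─ g *
         │              └─ i
         │                 └─ k *
         └─ k
            └─ a *
Counting every labelled node above: 28.

28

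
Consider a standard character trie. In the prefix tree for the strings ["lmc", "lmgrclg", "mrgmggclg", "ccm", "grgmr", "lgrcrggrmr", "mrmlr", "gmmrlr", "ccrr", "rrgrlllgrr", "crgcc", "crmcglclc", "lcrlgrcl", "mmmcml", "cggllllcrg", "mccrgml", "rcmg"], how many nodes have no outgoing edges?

A leaf is a node with no children — equivalently, the end of a word that is not a proper prefix of any other stored word.
Those words: "ccm", "ccrr", "cggllllcrg", "crgcc", "crmcglclc", "gmmrlr", "grgmr", "lcrlgrcl", "lgrcrggrmr", "lmc", "lmgrclg", "mccrgml", "mmmcml", "mrgmggclg", "mrmlr", "rcmg", "rrgrlllgrr"
Leaf count: 17

17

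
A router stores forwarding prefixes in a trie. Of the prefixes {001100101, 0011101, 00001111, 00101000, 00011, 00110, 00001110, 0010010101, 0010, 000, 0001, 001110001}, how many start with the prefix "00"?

12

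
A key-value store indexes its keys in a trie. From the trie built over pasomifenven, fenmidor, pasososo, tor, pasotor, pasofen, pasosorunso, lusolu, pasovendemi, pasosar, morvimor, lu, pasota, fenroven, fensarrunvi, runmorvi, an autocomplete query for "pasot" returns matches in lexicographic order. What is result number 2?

DFS of the "pasot" subtree visits, in order: "pasota", "pasotor"
The 2nd is pasotor.

pasotor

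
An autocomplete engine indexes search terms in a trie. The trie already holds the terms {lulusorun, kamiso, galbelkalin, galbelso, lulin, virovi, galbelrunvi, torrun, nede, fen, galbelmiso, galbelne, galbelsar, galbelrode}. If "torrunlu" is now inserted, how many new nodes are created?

The longest prefix of "torrunlu" already in the trie is "torrun" (length 6).
So 8 − 6 = 2 new nodes.

2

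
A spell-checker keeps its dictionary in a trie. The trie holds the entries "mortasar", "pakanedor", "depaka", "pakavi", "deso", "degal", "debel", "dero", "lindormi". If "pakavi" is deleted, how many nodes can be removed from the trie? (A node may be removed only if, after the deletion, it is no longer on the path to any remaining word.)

2

Walk "pakavi" from the leaf back toward the root, removing each node that no remaining word uses.
The suffix "vi" (2 nodes) is used only by "pakavi"; the node for "paka" still has the child "n", so pruning stops there.
Nodes removed: 2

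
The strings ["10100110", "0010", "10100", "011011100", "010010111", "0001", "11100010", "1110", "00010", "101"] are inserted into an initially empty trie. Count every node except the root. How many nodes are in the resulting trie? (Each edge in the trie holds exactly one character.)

37

Insert word by word; a character creates a node only if that edge doesn't already exist:
  "10100110" → 8 new (1, 0, 1, 0, 0, 1, 1, 0)
  "0010" → 4 new (0, 0, 1, 0)
  "10100" → prefix "10100" already present; 0 new (none)
  "011011100" → prefix "0" already present; 8 new (1, 1, 0, 1, 1, 1, 0, 0)
  "010010111" → prefix "01" already present; 7 new (0, 0, 1, 0, 1, 1, 1)
  "0001" → prefix "00" already present; 2 new (0, 1)
  "11100010" → prefix "1" already present; 7 new (1, 1, 0, 0, 0, 1, 0)
  "1110" → prefix "1110" already present; 0 new (none)
  "00010" → prefix "0001" already present; 1 new (0)
  "101" → prefix "101" already present; 0 new (none)
Total nodes = 8 + 4 + 0 + 8 + 7 + 2 + 7 + 0 + 1 + 0 = 37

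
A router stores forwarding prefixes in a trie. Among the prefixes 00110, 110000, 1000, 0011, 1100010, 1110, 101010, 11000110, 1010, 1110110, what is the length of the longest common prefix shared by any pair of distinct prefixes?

6

The deepest shared node is where two words last agree before diverging.
e.g. "1100010" and "11000110" share the prefix "110001" of length 6; no pair shares a longer one.
Longest shared-prefix length: 6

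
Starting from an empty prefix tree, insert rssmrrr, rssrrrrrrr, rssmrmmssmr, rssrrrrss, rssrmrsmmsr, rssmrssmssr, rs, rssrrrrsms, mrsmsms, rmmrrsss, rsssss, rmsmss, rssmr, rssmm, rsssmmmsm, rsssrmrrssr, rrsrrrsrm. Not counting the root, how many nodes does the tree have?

79

Insert word by word; a character creates a node only if that edge doesn't already exist:
  "rssmrrr" → 7 new (r, s, s, m, r, r, r)
  "rssrrrrrrr" → prefix "rss" already present; 7 new (r, r, r, r, r, r, r)
  "rssmrmmssmr" → prefix "rssmr" already present; 6 new (m, m, s, s, m, r)
  "rssrrrrss" → prefix "rssrrrr" already present; 2 new (s, s)
  "rssrmrsmmsr" → prefix "rssr" already present; 7 new (m, r, s, m, m, s, r)
  "rssmrssmssr" → prefix "rssmr" already present; 6 new (s, s, m, s, s, r)
  "rs" → prefix "rs" already present; 0 new (none)
  "rssrrrrsms" → prefix "rssrrrrs" already present; 2 new (m, s)
  "mrsmsms" → 7 new (m, r, s, m, s, m, s)
  "rmmrrsss" → prefix "r" already present; 7 new (m, m, r, r, s, s, s)
  "rsssss" → prefix "rss" already present; 3 new (s, s, s)
  "rmsmss" → prefix "rm" already present; 4 new (s, m, s, s)
  "rssmr" → prefix "rssmr" already present; 0 new (none)
  "rssmm" → prefix "rssm" already present; 1 new (m)
  "rsssmmmsm" → prefix "rsss" already present; 5 new (m, m, m, s, m)
  "rsssrmrrssr" → prefix "rsss" already present; 7 new (r, m, r, r, s, s, r)
  "rrsrrrsrm" → prefix "r" already present; 8 new (r, s, r, r, r, s, r, m)
Total nodes = 7 + 7 + 6 + 2 + 7 + 6 + 0 + 2 + 7 + 7 + 3 + 4 + 0 + 1 + 5 + 7 + 8 = 79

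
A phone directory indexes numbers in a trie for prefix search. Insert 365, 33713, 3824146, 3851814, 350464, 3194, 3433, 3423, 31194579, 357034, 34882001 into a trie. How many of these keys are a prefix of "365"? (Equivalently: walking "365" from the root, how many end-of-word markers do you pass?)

Check each prefix of "365" against the stored set — each match is an end-marker on the path.
Prefixes of the query that are stored words: "365"
Count: 1

1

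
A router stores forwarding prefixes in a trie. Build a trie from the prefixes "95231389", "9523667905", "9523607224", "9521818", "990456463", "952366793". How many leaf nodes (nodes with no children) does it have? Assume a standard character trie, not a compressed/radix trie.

6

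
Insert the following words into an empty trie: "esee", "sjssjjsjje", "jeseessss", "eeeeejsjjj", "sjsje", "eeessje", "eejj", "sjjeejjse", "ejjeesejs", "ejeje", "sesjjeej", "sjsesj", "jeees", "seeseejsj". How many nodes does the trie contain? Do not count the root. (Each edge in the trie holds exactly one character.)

Trace insertions, counting only characters that open a new branch:
  "esee" → 4 new (e, s, e, e)
  "sjssjjsjje" → 10 new (s, j, s, s, j, j, s, j, j, e)
  "jeseessss" → 9 new (j, e, s, e, e, s, s, s, s)
  "eeeeejsjjj" → prefix "e" already present; 9 new (e, e, e, e, j, s, j, j, j)
  "sjsje" → prefix "sjs" already present; 2 new (j, e)
  "eeessje" → prefix "eee" already present; 4 new (s, s, j, e)
  "eejj" → prefix "ee" already present; 2 new (j, j)
  "sjjeejjse" → prefix "sj" already present; 7 new (j, e, e, j, j, s, e)
  "ejjeesejs" → prefix "e" already present; 8 new (j, j, e, e, s, e, j, s)
  "ejeje" → prefix "ej" already present; 3 new (e, j, e)
  "sesjjeej" → prefix "s" already present; 7 new (e, s, j, j, e, e, j)
  "sjsesj" → prefix "sjs" already present; 3 new (e, s, j)
  "jeees" → prefix "je" already present; 3 new (e, e, s)
  "seeseejsj" → prefix "se" already present; 7 new (e, s, e, e, j, s, j)
Total nodes = 4 + 10 + 9 + 9 + 2 + 4 + 2 + 7 + 8 + 3 + 7 + 3 + 3 + 7 = 78

78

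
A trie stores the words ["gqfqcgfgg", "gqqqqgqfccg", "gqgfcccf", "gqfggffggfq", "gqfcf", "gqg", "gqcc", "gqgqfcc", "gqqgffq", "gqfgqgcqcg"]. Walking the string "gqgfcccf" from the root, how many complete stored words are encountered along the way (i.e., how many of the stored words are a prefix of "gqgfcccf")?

2

Walk "gqgfcccf" from the root; an end-of-word marker is hit whenever a stored word is a prefix of "gqgfcccf".
Prefixes of the query that are stored words: "gqg", "gqgfcccf"
Count: 2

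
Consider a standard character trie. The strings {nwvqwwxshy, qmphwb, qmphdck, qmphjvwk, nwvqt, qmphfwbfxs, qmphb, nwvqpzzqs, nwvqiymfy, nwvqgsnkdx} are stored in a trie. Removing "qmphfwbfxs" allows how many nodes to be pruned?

6

Walk "qmphfwbfxs" from the leaf back toward the root, removing each node that no remaining word uses.
The suffix "fwbfxs" (6 nodes) is used only by "qmphfwbfxs"; the node for "qmph" still has the child "w", so pruning stops there.
Nodes removed: 6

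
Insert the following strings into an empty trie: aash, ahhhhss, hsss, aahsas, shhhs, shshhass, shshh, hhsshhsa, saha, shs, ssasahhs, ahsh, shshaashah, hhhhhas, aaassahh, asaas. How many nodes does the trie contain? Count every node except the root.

69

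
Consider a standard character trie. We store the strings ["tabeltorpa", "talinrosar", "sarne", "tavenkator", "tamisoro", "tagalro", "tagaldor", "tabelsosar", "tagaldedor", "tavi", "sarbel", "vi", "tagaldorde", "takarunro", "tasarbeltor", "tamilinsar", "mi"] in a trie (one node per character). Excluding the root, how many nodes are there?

Count nodes per top-level branch (shared prefixes stored once):
  'm'-branch (mi): 2 nodes
  's'-branch (sarbel, sarne): 8 nodes
  't'-branch (tabelsosar, tabeltorpa, tagaldedor, tagaldor, tagaldorde, tagalro, takarunro, talinrosar, tamilinsar, tamisoro, tasarbeltor, tavenkator, tavi): 74 nodes
  'v'-branch (vi): 2 nodes
Sum: 86

86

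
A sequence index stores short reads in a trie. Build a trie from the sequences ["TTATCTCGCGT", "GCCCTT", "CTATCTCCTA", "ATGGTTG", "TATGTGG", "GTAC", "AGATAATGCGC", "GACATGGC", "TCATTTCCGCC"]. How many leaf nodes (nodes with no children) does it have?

9

Leaves are exactly the stored words that no other stored word extends.
Those words: "AGATAATGCGC", "ATGGTTG", "CTATCTCCTA", "GACATGGC", "GCCCTT", "GTAC", "TATGTGG", "TCATTTCCGCC", "TTATCTCGCGT"
Leaf count: 9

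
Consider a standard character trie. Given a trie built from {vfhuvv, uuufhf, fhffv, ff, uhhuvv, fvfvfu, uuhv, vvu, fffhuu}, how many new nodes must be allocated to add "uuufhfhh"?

2

"uuufhf" is already a path in the trie; the remaining "hh" must be added.
New nodes needed: |"uuufhfhh"| − 6 = 8 − 6 = 2.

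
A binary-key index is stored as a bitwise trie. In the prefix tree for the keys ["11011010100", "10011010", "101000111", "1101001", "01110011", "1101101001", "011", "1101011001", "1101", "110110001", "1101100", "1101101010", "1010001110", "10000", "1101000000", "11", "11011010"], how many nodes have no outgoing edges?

10

Leaves are exactly the stored words that no other stored word extends.
Those words: "01110011", "10000", "10011010", "1010001110", "1101000000", "1101001", "1101011001", "110110001", "1101101001", "11011010100"
Leaf count: 10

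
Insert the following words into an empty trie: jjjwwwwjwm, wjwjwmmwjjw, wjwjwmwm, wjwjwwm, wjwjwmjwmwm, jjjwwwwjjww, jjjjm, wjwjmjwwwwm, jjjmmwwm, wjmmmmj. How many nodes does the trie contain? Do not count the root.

52

Insert word by word; a character creates a node only if that edge doesn't already exist:
  "jjjwwwwjwm" → 10 new (j, j, j, w, w, w, w, j, w, m)
  "wjwjwmmwjjw" → 11 new (w, j, w, j, w, m, m, w, j, j, w)
  "wjwjwmwm" → prefix "wjwjwm" already present; 2 new (w, m)
  "wjwjwwm" → prefix "wjwjw" already present; 2 new (w, m)
  "wjwjwmjwmwm" → prefix "wjwjwm" already present; 5 new (j, w, m, w, m)
  "jjjwwwwjjww" → prefix "jjjwwwwj" already present; 3 new (j, w, w)
  "jjjjm" → prefix "jjj" already present; 2 new (j, m)
  "wjwjmjwwwwm" → prefix "wjwj" already present; 7 new (m, j, w, w, w, w, m)
  "jjjmmwwm" → prefix "jjj" already present; 5 new (m, m, w, w, m)
  "wjmmmmj" → prefix "wj" already present; 5 new (m, m, m, m, j)
Total nodes = 10 + 11 + 2 + 2 + 5 + 3 + 2 + 7 + 5 + 5 = 52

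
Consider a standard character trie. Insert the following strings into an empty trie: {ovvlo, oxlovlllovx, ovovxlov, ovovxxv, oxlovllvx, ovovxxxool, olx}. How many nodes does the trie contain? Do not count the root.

31

Trace insertions, counting only characters that open a new branch:
  "ovvlo" → 5 new (o, v, v, l, o)
  "oxlovlllovx" → prefix "o" already present; 10 new (x, l, o, v, l, l, l, o, v, x)
  "ovovxlov" → prefix "ov" already present; 6 new (o, v, x, l, o, v)
  "ovovxxv" → prefix "ovovx" already present; 2 new (x, v)
  "oxlovllvx" → prefix "oxlovll" already present; 2 new (v, x)
  "ovovxxxool" → prefix "ovovxx" already present; 4 new (x, o, o, l)
  "olx" → prefix "o" already present; 2 new (l, x)
Total nodes = 5 + 10 + 6 + 2 + 2 + 4 + 2 = 31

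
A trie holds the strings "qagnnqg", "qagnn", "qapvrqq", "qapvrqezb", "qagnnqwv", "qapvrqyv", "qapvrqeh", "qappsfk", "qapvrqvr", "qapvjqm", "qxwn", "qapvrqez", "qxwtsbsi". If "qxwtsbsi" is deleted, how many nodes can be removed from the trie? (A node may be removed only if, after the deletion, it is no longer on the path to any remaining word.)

5

Walk "qxwtsbsi" from the leaf back toward the root, removing each node that no remaining word uses.
The suffix "tsbsi" (5 nodes) is used only by "qxwtsbsi"; the node for "qxw" still has the child "n", so pruning stops there.
Nodes removed: 5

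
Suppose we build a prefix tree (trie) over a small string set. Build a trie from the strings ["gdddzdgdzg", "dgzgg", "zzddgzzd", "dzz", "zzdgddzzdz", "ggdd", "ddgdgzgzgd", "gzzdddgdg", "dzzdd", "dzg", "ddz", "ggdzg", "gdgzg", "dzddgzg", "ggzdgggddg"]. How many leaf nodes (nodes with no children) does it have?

14

Leaves are exactly the stored words that no other stored word extends.
Those words: "ddgdgzgzgd", "ddz", "dgzgg", "dzddgzg", "dzg", "dzzdd", "gdddzdgdzg", "gdgzg", "ggdd", "ggdzg", "ggzdgggddg", "gzzdddgdg", "zzddgzzd", "zzdgddzzdz"
Leaf count: 14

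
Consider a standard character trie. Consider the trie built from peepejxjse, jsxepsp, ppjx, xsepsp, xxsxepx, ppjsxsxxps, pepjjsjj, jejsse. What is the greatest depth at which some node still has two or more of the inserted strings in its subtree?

Look for the deepest trie node that still has at least two words in its subtree.
"ppjsxsxxps" and "ppjx" agree on "ppj" (3 characters) before diverging; nothing deeper is shared.
Longest shared-prefix length: 3

3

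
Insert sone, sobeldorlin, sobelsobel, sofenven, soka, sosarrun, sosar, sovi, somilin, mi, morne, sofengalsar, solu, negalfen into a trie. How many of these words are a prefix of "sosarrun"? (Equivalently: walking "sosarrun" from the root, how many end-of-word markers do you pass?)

2

Walk "sosarrun" from the root; an end-of-word marker is hit whenever a stored word is a prefix of "sosarrun".
Prefixes of the query that are stored words: "sosar", "sosarrun"
Count: 2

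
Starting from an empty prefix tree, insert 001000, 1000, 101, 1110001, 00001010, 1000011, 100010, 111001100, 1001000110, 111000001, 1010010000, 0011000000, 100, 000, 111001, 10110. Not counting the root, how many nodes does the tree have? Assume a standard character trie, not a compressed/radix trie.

Insert word by word; a character creates a node only if that edge doesn't already exist:
  "001000" → 6 new (0, 0, 1, 0, 0, 0)
  "1000" → 4 new (1, 0, 0, 0)
  "101" → prefix "10" already present; 1 new (1)
  "1110001" → prefix "1" already present; 6 new (1, 1, 0, 0, 0, 1)
  "00001010" → prefix "00" already present; 6 new (0, 0, 1, 0, 1, 0)
  "1000011" → prefix "1000" already present; 3 new (0, 1, 1)
  "100010" → prefix "1000" already present; 2 new (1, 0)
  "111001100" → prefix "11100" already present; 4 new (1, 1, 0, 0)
  "1001000110" → prefix "100" already present; 7 new (1, 0, 0, 0, 1, 1, 0)
  "111000001" → prefix "111000" already present; 3 new (0, 0, 1)
  "1010010000" → prefix "101" already present; 7 new (0, 0, 1, 0, 0, 0, 0)
  "0011000000" → prefix "001" already present; 7 new (1, 0, 0, 0, 0, 0, 0)
  "100" → prefix "100" already present; 0 new (none)
  "000" → prefix "000" already present; 0 new (none)
  "111001" → prefix "111001" already present; 0 new (none)
  "10110" → prefix "101" already present; 2 new (1, 0)
Total nodes = 6 + 4 + 1 + 6 + 6 + 3 + 2 + 4 + 7 + 3 + 7 + 7 + 0 + 0 + 0 + 2 = 58

58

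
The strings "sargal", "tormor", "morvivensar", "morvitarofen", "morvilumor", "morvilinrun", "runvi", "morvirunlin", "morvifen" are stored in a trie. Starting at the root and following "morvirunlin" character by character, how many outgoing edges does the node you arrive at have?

Walk "morvirunlin" from the root, arriving at one node.
No stored string extends past "morvirunlin".
That node has 0 child edges.

0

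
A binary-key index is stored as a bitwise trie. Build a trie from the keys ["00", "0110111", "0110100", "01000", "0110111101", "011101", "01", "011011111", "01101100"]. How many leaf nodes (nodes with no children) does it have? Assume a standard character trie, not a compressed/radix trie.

7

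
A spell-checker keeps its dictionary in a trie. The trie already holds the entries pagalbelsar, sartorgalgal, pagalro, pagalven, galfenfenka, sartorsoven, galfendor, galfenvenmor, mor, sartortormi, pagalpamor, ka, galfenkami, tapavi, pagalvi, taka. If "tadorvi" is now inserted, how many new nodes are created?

5

"ta" is already a path in the trie; the remaining "dorvi" must be added.
New nodes needed: |"tadorvi"| − 2 = 7 − 2 = 5.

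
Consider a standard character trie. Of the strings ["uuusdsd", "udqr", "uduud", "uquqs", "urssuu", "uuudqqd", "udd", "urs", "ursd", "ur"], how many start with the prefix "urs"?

Traverse to the node for "urs", then collect every word in that subtree.
Words under "urs": urs, ursd, urssuu
Count: 3

3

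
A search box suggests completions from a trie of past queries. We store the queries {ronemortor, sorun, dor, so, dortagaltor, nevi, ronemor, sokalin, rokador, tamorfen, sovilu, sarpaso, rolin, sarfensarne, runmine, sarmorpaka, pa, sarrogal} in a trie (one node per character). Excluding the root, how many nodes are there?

89

Trace insertions, counting only characters that open a new branch:
  "ronemortor" → 10 new (r, o, n, e, m, o, r, t, o, r)
  "sorun" → 5 new (s, o, r, u, n)
  "dor" → 3 new (d, o, r)
  "so" → prefix "so" already present; 0 new (none)
  "dortagaltor" → prefix "dor" already present; 8 new (t, a, g, a, l, t, o, r)
  "nevi" → 4 new (n, e, v, i)
  "ronemor" → prefix "ronemor" already present; 0 new (none)
  "sokalin" → prefix "so" already present; 5 new (k, a, l, i, n)
  "rokador" → prefix "ro" already present; 5 new (k, a, d, o, r)
  "tamorfen" → 8 new (t, a, m, o, r, f, e, n)
  "sovilu" → prefix "so" already present; 4 new (v, i, l, u)
  "sarpaso" → prefix "s" already present; 6 new (a, r, p, a, s, o)
  "rolin" → prefix "ro" already present; 3 new (l, i, n)
  "sarfensarne" → prefix "sar" already present; 8 new (f, e, n, s, a, r, n, e)
  "runmine" → prefix "r" already present; 6 new (u, n, m, i, n, e)
  "sarmorpaka" → prefix "sar" already present; 7 new (m, o, r, p, a, k, a)
  "pa" → 2 new (p, a)
  "sarrogal" → prefix "sar" already present; 5 new (r, o, g, a, l)
Total nodes = 10 + 5 + 3 + 0 + 8 + 4 + 0 + 5 + 5 + 8 + 4 + 6 + 3 + 8 + 6 + 7 + 2 + 5 = 89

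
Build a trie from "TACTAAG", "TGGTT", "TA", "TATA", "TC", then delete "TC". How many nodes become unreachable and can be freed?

1

Walk "TC" from the leaf back toward the root, removing each node that no remaining word uses.
The suffix "C" (1 node) is used only by "TC"; the node for "T" still has the child "A", so pruning stops there.
Nodes removed: 1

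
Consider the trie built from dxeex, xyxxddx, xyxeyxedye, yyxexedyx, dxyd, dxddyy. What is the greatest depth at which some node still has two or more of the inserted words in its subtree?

3

Equivalently: take the maximum, over all pairs, of their longest common prefix length.
"xyxeyxedye" and "xyxxddx" agree on "xyx" (3 characters) before diverging; nothing deeper is shared.
Longest shared-prefix length: 3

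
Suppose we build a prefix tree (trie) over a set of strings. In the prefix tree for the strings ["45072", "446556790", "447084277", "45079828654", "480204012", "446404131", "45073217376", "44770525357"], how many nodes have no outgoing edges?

Leaves are exactly the stored words that no other stored word extends.
Those words: "446404131", "446556790", "447084277", "44770525357", "45072", "45073217376", "45079828654", "480204012"
Leaf count: 8

8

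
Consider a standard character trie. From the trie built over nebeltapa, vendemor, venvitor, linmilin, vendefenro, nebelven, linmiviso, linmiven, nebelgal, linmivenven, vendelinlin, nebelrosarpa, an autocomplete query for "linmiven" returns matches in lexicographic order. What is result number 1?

Words with prefix "linmiven", in lexicographic order: "linmiven", "linmivenven"
The 1st is linmiven.

linmiven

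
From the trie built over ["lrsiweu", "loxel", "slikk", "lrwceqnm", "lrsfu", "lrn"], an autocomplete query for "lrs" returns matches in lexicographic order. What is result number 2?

Filter for "lrs…" and sort: "lrsfu", "lrsiweu"
Position 2: lrsiweu

lrsiweu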